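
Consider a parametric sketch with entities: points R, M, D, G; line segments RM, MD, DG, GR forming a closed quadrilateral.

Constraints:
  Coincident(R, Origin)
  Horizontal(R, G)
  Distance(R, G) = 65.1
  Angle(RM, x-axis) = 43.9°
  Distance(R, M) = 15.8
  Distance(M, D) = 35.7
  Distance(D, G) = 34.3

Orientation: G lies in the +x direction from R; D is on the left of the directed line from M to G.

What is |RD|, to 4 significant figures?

50.97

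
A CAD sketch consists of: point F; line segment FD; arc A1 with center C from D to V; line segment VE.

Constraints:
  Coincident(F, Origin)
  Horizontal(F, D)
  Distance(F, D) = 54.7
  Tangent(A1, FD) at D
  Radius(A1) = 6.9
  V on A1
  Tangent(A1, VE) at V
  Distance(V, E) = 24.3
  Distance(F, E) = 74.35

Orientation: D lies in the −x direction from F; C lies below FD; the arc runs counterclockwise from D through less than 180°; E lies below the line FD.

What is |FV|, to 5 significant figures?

61.421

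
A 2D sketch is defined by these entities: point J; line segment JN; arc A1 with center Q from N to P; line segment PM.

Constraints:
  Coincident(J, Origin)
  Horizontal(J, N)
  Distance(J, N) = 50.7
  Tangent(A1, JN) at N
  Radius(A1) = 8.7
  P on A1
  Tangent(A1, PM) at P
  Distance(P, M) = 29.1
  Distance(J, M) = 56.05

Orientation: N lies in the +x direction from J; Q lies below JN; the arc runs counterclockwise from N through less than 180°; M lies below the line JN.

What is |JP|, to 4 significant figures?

42.86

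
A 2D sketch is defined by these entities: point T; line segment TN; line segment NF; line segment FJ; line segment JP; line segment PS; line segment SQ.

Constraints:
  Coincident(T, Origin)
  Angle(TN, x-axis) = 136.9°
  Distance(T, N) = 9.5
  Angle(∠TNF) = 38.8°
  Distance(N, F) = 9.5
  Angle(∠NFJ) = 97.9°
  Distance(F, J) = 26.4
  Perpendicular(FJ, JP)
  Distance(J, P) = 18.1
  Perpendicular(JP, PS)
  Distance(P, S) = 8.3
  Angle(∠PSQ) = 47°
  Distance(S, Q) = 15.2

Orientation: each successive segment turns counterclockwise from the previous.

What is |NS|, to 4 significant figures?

21.26

The perpendicularity gives JP at right angles to FJ, so JP runs at 90.20°; with |JP| = 18.1, P = (20.74, 15.28). JP is perpendicular to PS, so PS runs at -179.8°; with |PS| = 8.3, S = (12.44, 15.25). Then |NS| = |S − N| = 21.26.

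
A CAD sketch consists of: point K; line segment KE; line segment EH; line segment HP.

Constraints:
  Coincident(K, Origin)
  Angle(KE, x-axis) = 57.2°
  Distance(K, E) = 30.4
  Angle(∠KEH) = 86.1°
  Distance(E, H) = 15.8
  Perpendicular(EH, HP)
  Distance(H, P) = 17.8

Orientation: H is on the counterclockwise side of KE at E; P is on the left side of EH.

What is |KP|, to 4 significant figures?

18.59

∠KEH = 86.1°, so EH runs at 57.2° + (180° − 86.1°) = 151.1° from the x-axis; with |EH| = 15.8, H = E + 15.8·(cos 151.1°, sin 151.1°) = (2.636, 33.19). EH is perpendicular to HP; with |HP| = 17.8 on the left of EH, P = H + 17.8·(-0.4833, -0.8755) = (-5.967, 17.61). Then |KP| = |P − K| = 18.59.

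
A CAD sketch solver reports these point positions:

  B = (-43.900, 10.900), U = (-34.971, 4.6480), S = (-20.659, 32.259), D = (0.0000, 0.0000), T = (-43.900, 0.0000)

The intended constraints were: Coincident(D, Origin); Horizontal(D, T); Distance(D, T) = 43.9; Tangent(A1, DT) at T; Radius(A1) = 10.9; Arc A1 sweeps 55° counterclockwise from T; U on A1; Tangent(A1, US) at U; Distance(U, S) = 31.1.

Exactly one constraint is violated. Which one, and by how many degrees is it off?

Tangent(A1, US) at U — off by 7.60°.

D = (0.00, 0.00) ✓; D.y = 0.00, T.y = 0.00 ✓; |DT| = 43.90 ✓; ∠(BT, TD) = 90.00° ✓; |BT| = 10.90 ✓; bearing(B→U) − bearing(B→T) = 55.00° ✓; |BU| = 10.90 ✓; ∠(BU, US) = 82.40° ✗; |US| = 31.10 ✓.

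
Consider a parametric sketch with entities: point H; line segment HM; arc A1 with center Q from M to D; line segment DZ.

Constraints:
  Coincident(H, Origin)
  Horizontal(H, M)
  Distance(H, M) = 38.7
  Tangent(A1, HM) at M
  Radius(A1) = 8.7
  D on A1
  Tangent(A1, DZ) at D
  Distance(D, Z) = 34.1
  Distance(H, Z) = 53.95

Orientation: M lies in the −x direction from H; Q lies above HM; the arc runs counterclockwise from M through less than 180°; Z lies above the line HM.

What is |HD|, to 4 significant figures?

31.41

Checks: |HM| = 38.70 ✓; |QD| = 8.700 ✓; ∠(QD, DZ) = 90.00° ✓; |DZ| = 34.10 ✓; |HZ| = 53.95 ✓.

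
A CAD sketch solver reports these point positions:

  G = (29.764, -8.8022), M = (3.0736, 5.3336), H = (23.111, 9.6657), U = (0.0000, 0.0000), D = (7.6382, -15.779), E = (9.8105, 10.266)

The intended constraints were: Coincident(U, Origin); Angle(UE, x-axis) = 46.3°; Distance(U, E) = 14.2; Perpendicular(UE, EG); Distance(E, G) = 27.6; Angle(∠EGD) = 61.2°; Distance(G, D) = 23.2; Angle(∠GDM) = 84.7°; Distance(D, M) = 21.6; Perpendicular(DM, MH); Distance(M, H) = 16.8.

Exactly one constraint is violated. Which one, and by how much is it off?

Distance(M, H) = 16.8 — off by 3.70.

U = (0.00, 0.00) ✓; UE at 46.30° ✓; |UE| = 14.20 ✓; ∠(UE, EG) = 90.00° ✓; |EG| = 27.60 ✓; ∠EGD = 61.20° ✓; |GD| = 23.20 ✓; ∠GDM = 84.70° ✓; |DM| = 21.60 ✓; ∠(DM, MH) = 90.00° ✓; |MH| = 20.50 ✗.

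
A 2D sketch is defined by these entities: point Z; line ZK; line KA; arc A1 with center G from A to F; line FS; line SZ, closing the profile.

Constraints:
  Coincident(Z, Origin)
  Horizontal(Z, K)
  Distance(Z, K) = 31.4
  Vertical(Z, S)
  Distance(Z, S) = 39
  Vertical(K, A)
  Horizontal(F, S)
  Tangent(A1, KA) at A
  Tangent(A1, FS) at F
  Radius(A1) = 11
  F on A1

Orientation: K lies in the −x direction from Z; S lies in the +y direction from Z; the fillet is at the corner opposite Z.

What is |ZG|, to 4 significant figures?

34.64

ZS is vertical with |ZS| = 39.0 and S on the +y side, so S = (0.000, 39.00). The virtual corner opposite Z is at (-31.40, 39.00). The tangent condition forces GA to be normal to KA and tangency of A1 to FS means the radius GF is perpendicular to FS, with radius 11.0, so the center G sits 11.0 in from both sides at G = (-20.40, 28.00). Then |ZG| = |G − Z| = 34.64.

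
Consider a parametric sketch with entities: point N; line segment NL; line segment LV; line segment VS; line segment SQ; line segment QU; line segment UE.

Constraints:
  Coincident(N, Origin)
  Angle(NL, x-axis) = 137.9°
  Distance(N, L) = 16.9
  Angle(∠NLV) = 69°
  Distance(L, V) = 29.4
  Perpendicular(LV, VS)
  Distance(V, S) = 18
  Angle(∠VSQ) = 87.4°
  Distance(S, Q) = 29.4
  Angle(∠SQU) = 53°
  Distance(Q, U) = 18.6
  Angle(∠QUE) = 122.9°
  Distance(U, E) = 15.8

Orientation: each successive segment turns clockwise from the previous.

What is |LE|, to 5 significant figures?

27.893

N is at the origin; NL runs at 137.9° with length 16.9, so L = (-12.539, 11.330). ∠NLV = 69.0° gives LV at 26.900° from the x-axis; with |LV| = 29.4, V = (13.679, 24.632). LV ⟂ VS, so VS runs at -63.100°; with |VS| = 18.0, S = (21.823, 8.5794). ∠VSQ = 87.4° gives SQ at -155.70° from the x-axis; with |SQ| = 29.4, Q = (-4.9720, -3.5191). ∠SQU = 53.0° gives QU at 77.300° from the x-axis; with |QU| = 18.6, U = (-0.88284, 14.626). ∠QUE = 122.9° gives UE at 20.200° from the x-axis; with |UE| = 15.8, E = (13.945, 20.082). Then |LE| = |E − L| = 27.893.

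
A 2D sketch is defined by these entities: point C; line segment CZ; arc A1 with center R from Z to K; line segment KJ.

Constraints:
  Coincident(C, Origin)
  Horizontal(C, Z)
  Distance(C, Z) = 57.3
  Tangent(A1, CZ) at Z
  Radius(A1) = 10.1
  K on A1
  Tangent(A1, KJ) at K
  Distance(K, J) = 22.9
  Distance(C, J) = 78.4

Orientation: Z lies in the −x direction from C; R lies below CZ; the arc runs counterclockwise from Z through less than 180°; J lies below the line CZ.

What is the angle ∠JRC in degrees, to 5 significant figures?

137.14°

C is at the origin; CZ is horizontal with |CZ| = 57.3 and Z on the −x side, so Z = (-57.300, 0.0000). Tangency of A1 to CZ means the radius RZ is perpendicular to CZ, so R = Z + (0, -10.1) = (-57.300, -10.100). Since RK ⟂ KJ (tangency), |RJ| = √(10.1² + 22.9²) = 25.028 regardless of where K sits on A1. So J lies on both circle(C, 78.4) and circle(R, 25.028); the below-CZ intersection is J = (-72.412, -30.051). K is the foot of the tangent from J: K = (-67.127, -7.7693).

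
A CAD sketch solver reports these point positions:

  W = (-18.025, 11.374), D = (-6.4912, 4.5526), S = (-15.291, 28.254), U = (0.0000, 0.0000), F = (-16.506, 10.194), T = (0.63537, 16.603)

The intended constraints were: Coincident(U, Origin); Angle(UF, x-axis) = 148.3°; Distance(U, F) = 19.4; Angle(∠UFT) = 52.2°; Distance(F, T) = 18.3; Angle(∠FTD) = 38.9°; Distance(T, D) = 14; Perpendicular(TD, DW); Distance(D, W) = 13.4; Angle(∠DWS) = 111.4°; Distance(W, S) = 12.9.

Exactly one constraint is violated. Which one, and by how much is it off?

Distance(W, S) = 12.9 — off by 4.20.

U = (0.00, 0.00) ✓; UF at 148.3° ✓; |UF| = 19.40 ✓; ∠UFT = 52.20° ✓; |FT| = 18.30 ✓; ∠FTD = 38.90° ✓; |TD| = 14.00 ✓; ∠(TD, DW) = 90.00° ✓; |DW| = 13.40 ✓; ∠DWS = 111.4° ✓; |WS| = 17.10 ✗.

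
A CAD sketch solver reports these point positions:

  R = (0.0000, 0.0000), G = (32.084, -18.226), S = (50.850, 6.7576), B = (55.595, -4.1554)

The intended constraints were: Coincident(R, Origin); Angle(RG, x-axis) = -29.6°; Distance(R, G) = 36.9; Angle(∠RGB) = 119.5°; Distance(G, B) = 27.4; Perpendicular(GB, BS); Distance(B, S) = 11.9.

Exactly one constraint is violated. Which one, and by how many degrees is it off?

Perpendicular(GB, BS) — off by 7.40°.

R = (0.00, 0.00) ✓; RG at -29.60° ✓; |RG| = 36.90 ✓; ∠RGB = 119.5° ✓; |GB| = 27.40 ✓; ∠(GB, BS) = 82.60° ✗; |BS| = 11.90 ✓.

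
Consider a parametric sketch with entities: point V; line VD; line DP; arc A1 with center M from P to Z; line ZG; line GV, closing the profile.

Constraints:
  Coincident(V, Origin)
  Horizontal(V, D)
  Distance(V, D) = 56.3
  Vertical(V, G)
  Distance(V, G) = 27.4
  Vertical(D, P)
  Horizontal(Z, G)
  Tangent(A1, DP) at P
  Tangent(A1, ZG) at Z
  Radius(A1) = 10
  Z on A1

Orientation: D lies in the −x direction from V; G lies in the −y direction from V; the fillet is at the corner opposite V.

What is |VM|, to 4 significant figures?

49.46

V is at the origin; V and D share the same y with |VD| = 56.3 and D on the −x side, so D = (-56.30, 0.000). VG is vertical with |VG| = 27.4 and G on the −y side, so G = (0.000, -27.40). The virtual corner opposite V is at (-56.30, -27.40). A1 meets DP tangentially, so MP is at right angles to DP and tangency of A1 to ZG means the radius MZ is perpendicular to ZG, with radius 10.0, so the center M sits 10.0 in from both sides at M = (-46.30, -17.40). Then |VM| = |M − V| = 49.46.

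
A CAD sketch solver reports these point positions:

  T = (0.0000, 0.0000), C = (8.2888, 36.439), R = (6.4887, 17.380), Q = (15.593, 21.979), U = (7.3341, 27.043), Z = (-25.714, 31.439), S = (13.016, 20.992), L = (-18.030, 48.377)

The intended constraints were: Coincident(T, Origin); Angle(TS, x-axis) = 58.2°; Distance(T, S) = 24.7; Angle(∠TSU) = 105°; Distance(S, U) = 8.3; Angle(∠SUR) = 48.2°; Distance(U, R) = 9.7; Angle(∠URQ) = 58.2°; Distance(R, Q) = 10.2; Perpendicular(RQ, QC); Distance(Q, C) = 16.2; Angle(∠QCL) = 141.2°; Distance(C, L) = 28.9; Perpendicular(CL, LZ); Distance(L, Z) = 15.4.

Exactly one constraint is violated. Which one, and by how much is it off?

Distance(L, Z) = 15.4 — off by 3.20.

T = (0.00, 0.00) ✓; TS at 58.20° ✓; |TS| = 24.70 ✓; ∠TSU = 105.0° ✓; |SU| = 8.301 ✓; ∠SUR = 48.20° ✓; |UR| = 9.700 ✓; ∠URQ = 58.20° ✓; |RQ| = 10.20 ✓; ∠(RQ, QC) = 90.00° ✓; |QC| = 16.20 ✓; ∠QCL = 141.2° ✓; |CL| = 28.90 ✓; ∠(CL, LZ) = 90.00° ✓; |LZ| = 18.60 ✗.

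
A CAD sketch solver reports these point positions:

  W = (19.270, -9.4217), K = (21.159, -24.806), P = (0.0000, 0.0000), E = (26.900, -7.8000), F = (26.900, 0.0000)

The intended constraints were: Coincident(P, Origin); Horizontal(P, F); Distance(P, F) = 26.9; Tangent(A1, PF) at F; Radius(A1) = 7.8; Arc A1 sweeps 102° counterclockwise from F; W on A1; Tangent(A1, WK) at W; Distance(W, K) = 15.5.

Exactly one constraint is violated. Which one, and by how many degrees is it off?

Tangent(A1, WK) at W — off by 5.00°.

P = (0.00, 0.00) ✓; P.y = 0.00, F.y = 0.00 ✓; |PF| = 26.90 ✓; ∠(EF, FP) = 90.00° ✓; |EF| = 7.800 ✓; bearing(E→W) − bearing(E→F) = 102.0° ✓; |EW| = 7.800 ✓; ∠(EW, WK) = 95.00° ✗; |WK| = 15.50 ✓.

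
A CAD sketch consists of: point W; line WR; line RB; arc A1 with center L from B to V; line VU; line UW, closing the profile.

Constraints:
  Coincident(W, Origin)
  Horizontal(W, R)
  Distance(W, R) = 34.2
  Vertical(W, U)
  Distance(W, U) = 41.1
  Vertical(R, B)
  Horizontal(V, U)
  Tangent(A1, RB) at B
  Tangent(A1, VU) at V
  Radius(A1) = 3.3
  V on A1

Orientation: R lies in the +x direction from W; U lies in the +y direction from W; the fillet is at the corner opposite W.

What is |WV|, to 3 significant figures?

51.4

The virtual corner opposite W is at (34.2, 41.1). The tangent condition forces LB to be normal to RB and the tangent condition forces LV to be normal to VU, with radius 3.3, so the center L sits 3.3 in from both sides at L = (30.9, 37.8). That places the tangent points at B = (34.2, 37.8) on RB and V = (30.9, 41.1) on VU. Then |WV| = |V − W| = 51.4.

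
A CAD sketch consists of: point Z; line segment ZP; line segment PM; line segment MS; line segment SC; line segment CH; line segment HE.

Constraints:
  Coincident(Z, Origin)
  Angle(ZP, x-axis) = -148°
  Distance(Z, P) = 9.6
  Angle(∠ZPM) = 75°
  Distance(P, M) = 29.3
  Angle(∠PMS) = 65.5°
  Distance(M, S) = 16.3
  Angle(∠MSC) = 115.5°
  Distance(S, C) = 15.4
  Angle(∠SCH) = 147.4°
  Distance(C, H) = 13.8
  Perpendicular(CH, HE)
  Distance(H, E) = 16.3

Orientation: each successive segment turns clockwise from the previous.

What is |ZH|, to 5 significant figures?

7.2330

Z is at the origin; ZP runs at -148.0° with length 9.6, so P = (-8.1413, -5.0872). ∠ZPM = 75.0° gives PM at 107.00° from the x-axis; with |PM| = 29.3, M = (-16.708, 22.933). ∠PMS = 65.5° gives MS at -7.5000° from the x-axis; with |MS| = 16.3, S = (-0.54720, 20.805). ∠MSC = 115.5° gives SC at -72.000° from the x-axis; with |SC| = 15.4, C = (4.2117, 6.1587). ∠SCH = 147.4° gives CH at -104.60° from the x-axis; with |CH| = 13.8, H = (0.73310, -7.1957). Then |ZH| = |H − Z| = 7.2330.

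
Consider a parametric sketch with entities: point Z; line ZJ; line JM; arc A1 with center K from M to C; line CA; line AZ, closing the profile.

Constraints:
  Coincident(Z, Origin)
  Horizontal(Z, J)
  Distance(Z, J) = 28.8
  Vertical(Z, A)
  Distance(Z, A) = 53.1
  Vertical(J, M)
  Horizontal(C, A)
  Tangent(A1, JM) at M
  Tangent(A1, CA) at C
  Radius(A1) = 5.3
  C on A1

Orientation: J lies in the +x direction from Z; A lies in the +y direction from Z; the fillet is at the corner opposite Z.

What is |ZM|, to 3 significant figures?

55.8

Z is at the origin; Z and J share the same y with |ZJ| = 28.8 and J on the +x side, so J = (28.8, 0.00). ZA is vertical with |ZA| = 53.1 and A on the +y side, so A = (0.00, 53.1). The virtual corner opposite Z is at (28.8, 53.1). Since A1 is tangent to JM there, KM ⟂ JM and the tangent condition forces KC to be normal to CA, with radius 5.3, so the center K sits 5.3 in from both sides at K = (23.5, 47.8). That places the tangent points at M = (28.8, 47.8) on JM and C = (23.5, 53.1) on CA. Then |ZM| = |M − Z| = 55.8.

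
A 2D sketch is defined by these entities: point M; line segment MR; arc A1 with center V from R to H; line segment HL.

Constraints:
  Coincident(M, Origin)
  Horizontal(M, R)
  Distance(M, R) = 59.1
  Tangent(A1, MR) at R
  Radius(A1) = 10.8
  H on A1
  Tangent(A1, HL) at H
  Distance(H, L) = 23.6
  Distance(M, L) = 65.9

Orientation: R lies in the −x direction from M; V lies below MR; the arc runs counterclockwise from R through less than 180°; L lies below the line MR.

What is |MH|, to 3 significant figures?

70.1

M is at the origin; MR is horizontal with |MR| = 59.1 and R on the −x side, so R = (-59.1, 0.00). A1 meets MR tangentially, so VR is at right angles to MR, so V = R + (0, -10.8) = (-59.1, -10.8). Since VH ⟂ HL (tangency), |VL| = √(10.8² + 23.6²) = 26.0 regardless of where H sits on A1. So L lies on both circle(M, 65.9) and circle(V, 26.0); the below-MR intersection is L = (-54.9, -36.4). H is the foot of the tangent from L: H = (-68.1, -16.8).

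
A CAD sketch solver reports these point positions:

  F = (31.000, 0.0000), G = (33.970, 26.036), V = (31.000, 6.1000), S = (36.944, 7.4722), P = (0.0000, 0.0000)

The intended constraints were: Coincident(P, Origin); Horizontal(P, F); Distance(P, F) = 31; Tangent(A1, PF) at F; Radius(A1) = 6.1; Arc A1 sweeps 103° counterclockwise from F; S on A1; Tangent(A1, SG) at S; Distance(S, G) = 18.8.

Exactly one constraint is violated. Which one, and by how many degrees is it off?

Tangent(A1, SG) at S — off by 3.90°.

P = (0.00, 0.00) ✓; P.y = 0.00, F.y = 0.00 ✓; |PF| = 31.00 ✓; ∠(VF, FP) = 90.00° ✓; |VF| = 6.100 ✓; bearing(V→S) − bearing(V→F) = 103.0° ✓; |VS| = 6.100 ✓; ∠(VS, SG) = 93.90° ✗; |SG| = 18.80 ✓.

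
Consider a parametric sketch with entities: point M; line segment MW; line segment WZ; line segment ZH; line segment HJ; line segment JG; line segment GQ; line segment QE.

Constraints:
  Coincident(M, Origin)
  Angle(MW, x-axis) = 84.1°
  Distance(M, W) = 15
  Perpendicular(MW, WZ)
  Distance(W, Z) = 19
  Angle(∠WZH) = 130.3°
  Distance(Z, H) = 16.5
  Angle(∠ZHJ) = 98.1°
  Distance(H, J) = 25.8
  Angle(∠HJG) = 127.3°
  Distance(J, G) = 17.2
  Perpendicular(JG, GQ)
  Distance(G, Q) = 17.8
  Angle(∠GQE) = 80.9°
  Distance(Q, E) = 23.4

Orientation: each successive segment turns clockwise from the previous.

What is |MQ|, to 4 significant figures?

3.924

M is at the origin; MW runs at 84.1° with length 15.0, so W = (1.542, 14.92). MW is perpendicular to WZ, so WZ runs at -5.900°; with |WZ| = 19.0, Z = (20.44, 12.97). ∠WZH = 130.3° gives ZH at -55.60° from the x-axis; with |ZH| = 16.5, H = (29.76, -0.6469). ∠ZHJ = 98.1° gives HJ at -137.5° from the x-axis; with |HJ| = 25.8, J = (10.74, -18.08). ∠HJG = 127.3° gives JG at 169.8° from the x-axis; with |JG| = 17.2, G = (-6.187, -15.03). JG is perpendicular to GQ, so GQ runs at 79.80°; with |GQ| = 17.8, Q = (-3.035, 2.487). Then |MQ| = |Q − M| = 3.924.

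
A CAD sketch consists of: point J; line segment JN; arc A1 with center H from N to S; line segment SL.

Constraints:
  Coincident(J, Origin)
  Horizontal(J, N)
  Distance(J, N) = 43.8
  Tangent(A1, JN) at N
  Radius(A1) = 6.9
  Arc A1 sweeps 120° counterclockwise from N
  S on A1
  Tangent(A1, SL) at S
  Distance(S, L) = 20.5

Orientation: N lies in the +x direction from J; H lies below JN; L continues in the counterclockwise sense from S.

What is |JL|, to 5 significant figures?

55.686

On A1, N sits at bearing 90° from H; a 120° counterclockwise sweep puts S at bearing 210°, so S = H + 6.9·(cos 210°, sin 210°) = (37.824, -10.350). The tangent condition forces HS to be normal to SL, so SL runs along (−sin 210°, cos 210°); with |SL| = 20.5, L = (48.074, -28.104). Then |JL| = |L − J| = 55.686.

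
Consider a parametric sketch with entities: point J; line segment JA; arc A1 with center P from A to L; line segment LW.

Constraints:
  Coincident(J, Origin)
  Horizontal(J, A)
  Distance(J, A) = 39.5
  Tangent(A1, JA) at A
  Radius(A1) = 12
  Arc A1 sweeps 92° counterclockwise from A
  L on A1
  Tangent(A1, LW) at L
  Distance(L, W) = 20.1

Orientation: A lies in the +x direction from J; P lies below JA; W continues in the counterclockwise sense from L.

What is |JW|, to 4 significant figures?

43.04

On A1, A sits at bearing 90° from P; a 92° counterclockwise sweep puts L at bearing 182°, so L = P + 12.0·(cos 182°, sin 182°) = (27.51, -12.42). The tangent condition forces PL to be normal to LW, so LW runs along (−sin 182°, cos 182°); with |LW| = 20.1, W = (28.21, -32.51). Then |JW| = |W − J| = 43.04.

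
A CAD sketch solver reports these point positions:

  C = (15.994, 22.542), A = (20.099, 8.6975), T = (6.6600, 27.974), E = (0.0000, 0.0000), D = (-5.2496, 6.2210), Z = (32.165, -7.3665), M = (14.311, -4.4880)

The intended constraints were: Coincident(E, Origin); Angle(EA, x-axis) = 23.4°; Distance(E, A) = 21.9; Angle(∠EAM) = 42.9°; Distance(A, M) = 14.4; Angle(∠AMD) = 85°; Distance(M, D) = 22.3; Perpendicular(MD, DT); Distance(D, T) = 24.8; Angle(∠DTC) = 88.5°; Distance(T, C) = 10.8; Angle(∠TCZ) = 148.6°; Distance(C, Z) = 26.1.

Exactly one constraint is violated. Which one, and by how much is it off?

Distance(C, Z) = 26.1 — off by 7.90.

E = (0.00, 0.00) ✓; EA at 23.40° ✓; |EA| = 21.90 ✓; ∠EAM = 42.90° ✓; |AM| = 14.40 ✓; ∠AMD = 85.00° ✓; |MD| = 22.30 ✓; ∠(MD, DT) = 90.00° ✓; |DT| = 24.80 ✓; ∠DTC = 88.50° ✓; |TC| = 10.80 ✓; ∠TCZ = 148.6° ✓; |CZ| = 34.00 ✗.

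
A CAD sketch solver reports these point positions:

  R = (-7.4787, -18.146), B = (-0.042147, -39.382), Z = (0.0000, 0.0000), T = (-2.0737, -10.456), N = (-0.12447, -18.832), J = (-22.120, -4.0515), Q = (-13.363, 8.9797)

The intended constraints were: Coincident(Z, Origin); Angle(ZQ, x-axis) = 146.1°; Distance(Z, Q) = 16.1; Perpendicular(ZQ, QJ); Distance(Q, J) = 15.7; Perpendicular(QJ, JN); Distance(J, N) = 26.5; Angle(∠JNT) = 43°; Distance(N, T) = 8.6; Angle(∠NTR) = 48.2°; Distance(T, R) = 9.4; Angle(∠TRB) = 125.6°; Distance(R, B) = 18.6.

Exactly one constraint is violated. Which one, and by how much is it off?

Distance(R, B) = 18.6 — off by 3.90.

Z = (0.00, 0.00) ✓; ZQ at 146.1° ✓; |ZQ| = 16.10 ✓; ∠(ZQ, QJ) = 90.00° ✓; |QJ| = 15.70 ✓; ∠(QJ, JN) = 90.00° ✓; |JN| = 26.50 ✓; ∠JNT = 43.00° ✓; |NT| = 8.600 ✓; ∠NTR = 48.20° ✓; |TR| = 9.399 ✓; ∠TRB = 125.6° ✓; |RB| = 22.50 ✗.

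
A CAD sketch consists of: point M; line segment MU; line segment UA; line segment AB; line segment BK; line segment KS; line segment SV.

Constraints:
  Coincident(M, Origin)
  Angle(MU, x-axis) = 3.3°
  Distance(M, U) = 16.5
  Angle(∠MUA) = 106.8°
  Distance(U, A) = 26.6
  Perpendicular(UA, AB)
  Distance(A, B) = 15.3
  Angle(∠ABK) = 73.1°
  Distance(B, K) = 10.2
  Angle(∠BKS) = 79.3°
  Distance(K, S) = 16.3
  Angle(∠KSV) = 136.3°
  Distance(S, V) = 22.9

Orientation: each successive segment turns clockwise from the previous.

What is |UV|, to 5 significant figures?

47.043

M is at the origin; MU runs at 3.3° with length 16.5, so U = (16.473, 0.94981). ∠MUA = 106.8° gives UA at -69.900° from the x-axis; with |UA| = 26.6, A = (25.614, -24.030). The perpendicularity gives AB at right angles to UA, so AB runs at -159.90°; with |AB| = 15.3, B = (11.246, -29.288). ∠ABK = 73.1° gives BK at 93.200° from the x-axis; with |BK| = 10.2, K = (10.676, -19.104). ∠BKS = 79.3° gives KS at -7.5000° from the x-axis; with |KS| = 16.3, S = (26.837, -21.232). ∠KSV = 136.3° gives SV at -51.200° from the x-axis; with |SV| = 22.9, V = (41.186, -39.078). Then |UV| = |V − U| = 47.043.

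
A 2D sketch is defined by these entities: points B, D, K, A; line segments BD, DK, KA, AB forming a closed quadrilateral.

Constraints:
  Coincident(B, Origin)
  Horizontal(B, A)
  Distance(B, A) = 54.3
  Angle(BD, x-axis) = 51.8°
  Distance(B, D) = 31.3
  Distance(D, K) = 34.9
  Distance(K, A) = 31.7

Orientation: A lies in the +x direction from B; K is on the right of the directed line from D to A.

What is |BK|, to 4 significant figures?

26.18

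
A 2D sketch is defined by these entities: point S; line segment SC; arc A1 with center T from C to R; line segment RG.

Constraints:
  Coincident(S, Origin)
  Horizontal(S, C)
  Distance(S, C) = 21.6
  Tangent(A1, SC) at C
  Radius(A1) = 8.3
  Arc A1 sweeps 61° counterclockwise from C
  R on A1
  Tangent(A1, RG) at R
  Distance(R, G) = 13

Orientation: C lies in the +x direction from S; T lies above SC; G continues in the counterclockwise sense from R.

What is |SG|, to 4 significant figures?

38.49

S is at the origin; SC is horizontal with |SC| = 21.6 and C on the +x side, so C = (21.60, 0.000). A1 meets SC tangentially, so TC is at right angles to SC, so T = C + (0, 8.3) = (21.60, 8.300). On A1, C sits at bearing -90° from T; a 61° counterclockwise sweep puts R at bearing -29°, so R = T + 8.3·(cos -29°, sin -29°) = (28.86, 4.276). A1 meets RG tangentially, so TR is at right angles to RG, so RG runs along (−sin -29°, cos -29°); with |RG| = 13.0, G = (35.16, 15.65). Then |SG| = |G − S| = 38.49.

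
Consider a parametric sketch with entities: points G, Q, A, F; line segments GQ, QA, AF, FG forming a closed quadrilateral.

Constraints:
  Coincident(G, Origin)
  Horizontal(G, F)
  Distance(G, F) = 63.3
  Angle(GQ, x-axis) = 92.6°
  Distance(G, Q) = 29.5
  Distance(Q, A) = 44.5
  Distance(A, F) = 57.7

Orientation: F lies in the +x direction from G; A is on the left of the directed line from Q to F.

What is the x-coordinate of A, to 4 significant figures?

37.32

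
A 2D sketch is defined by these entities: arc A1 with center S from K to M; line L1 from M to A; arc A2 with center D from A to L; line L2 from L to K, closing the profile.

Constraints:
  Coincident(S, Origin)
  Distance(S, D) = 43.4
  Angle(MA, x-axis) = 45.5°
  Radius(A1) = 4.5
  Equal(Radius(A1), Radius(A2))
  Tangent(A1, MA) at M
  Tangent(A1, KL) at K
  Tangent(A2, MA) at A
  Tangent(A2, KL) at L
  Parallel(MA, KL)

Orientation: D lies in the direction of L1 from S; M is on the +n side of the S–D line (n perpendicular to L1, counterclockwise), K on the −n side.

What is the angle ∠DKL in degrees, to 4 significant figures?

5.920°

The slot axis is L1's direction at 45.5°, so u = (cos 45.5°, sin 45.5°) = (0.7009, 0.7133) and n = (−sin 45.5°, cos 45.5°) = (-0.7133, 0.7009). S is at the origin and D lies 43.4 along u from S, so D = 43.4·u = (30.42, 30.96). Tangency of A1 to both parallel lines with radius 4.5 puts M and K at S ± 4.5·n: M = (-3.210, 3.154), K = (3.210, -3.154). Equal radii place A and L the same way about D: A = D + 4.5·n = (27.21, 34.11), L = D − 4.5·n = (33.63, 27.80). Then cos ∠DKL = KD·KL / (|KD||KL|), giving 5.920°.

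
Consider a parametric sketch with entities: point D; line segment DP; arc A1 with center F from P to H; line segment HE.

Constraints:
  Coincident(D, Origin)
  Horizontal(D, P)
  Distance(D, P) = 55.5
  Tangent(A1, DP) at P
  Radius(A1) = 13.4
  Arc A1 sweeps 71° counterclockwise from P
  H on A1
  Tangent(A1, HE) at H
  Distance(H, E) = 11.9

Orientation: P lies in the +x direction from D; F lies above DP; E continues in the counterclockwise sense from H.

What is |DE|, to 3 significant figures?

74.8

D is at the origin; DP is horizontal with |DP| = 55.5 and P on the +x side, so P = (55.5, 0.00). Since A1 is tangent to DP there, FP ⟂ DP, so F = P + (0, 13.4) = (55.5, 13.4). On A1, P sits at bearing -90° from F; a 71° counterclockwise sweep puts H at bearing -19°, so H = F + 13.4·(cos -19°, sin -19°) = (68.2, 9.04). The tangent condition forces FH to be normal to HE, so HE runs along (−sin -19°, cos -19°); with |HE| = 11.9, E = (72.0, 20.3). Then |DE| = |E − D| = 74.8.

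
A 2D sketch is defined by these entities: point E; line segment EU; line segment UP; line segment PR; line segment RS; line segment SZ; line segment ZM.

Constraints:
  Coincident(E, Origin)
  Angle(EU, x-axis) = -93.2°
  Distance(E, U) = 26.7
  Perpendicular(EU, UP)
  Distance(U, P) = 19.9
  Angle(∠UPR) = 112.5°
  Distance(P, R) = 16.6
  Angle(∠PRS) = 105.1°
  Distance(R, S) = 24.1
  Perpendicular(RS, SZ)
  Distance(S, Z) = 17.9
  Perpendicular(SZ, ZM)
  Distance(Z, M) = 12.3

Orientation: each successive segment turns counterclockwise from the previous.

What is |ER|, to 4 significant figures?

28.61

E is at the origin; EU runs at -93.2° with length 26.7, so U = (-1.490, -26.66). The perpendicularity gives UP at right angles to EU, so UP runs at -3.200°; with |UP| = 19.9, P = (18.38, -27.77). ∠UPR = 112.5° gives PR at 64.30° from the x-axis; with |PR| = 16.6, R = (25.58, -12.81). Then |ER| = |R − E| = 28.61.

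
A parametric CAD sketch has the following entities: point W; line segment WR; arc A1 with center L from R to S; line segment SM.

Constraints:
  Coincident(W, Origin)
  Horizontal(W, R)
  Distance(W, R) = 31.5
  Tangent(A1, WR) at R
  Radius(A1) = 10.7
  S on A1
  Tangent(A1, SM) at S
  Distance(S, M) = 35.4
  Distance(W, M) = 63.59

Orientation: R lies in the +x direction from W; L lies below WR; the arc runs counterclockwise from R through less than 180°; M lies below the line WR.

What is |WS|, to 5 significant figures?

28.770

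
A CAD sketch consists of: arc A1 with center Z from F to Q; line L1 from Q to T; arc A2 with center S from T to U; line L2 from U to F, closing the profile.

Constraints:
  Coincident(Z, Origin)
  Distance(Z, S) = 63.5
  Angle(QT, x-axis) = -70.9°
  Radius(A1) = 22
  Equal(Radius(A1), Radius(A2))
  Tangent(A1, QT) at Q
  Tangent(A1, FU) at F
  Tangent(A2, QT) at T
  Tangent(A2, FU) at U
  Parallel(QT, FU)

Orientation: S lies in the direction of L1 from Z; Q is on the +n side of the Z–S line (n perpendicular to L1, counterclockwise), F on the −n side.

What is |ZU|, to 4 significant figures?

67.20

The slot axis is L1's direction at -70.9°, so u = (cos -70.9°, sin -70.9°) = (0.3272, -0.9449) and n = (−sin -70.9°, cos -70.9°) = (0.9449, 0.3272). Z is at the origin and S lies 63.5 along u from Z, so S = 63.5·u = (20.78, -60.00). Tangency of A1 to both parallel lines with radius 22.0 puts Q and F at Z ± 22.0·n: Q = (20.79, 7.199), F = (-20.79, -7.199). Equal radii place T and U the same way about S: T = S + 22.0·n = (41.57, -52.81), U = S − 22.0·n = (-0.01054, -67.20). Then |ZU| = |U − Z| = 67.20.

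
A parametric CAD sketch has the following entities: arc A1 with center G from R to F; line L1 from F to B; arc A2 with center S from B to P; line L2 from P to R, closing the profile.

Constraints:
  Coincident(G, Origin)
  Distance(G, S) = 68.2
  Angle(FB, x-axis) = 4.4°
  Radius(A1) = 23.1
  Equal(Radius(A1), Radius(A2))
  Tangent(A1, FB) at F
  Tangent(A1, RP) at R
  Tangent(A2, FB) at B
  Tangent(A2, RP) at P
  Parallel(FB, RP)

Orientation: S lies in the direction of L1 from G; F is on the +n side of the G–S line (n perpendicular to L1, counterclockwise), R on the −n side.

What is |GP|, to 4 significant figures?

72.01

The slot axis is L1's direction at 4.4°, so u = (cos 4.4°, sin 4.4°) = (0.9971, 0.07672) and n = (−sin 4.4°, cos 4.4°) = (-0.07672, 0.9971). G is at the origin and S lies 68.2 along u from G, so S = 68.2·u = (68.00, 5.232). Tangency of A1 to both parallel lines with radius 23.1 puts F and R at G ± 23.1·n: F = (-1.772, 23.03), R = (1.772, -23.03). Equal radii place B and P the same way about S: B = S + 23.1·n = (66.23, 28.26), P = S − 23.1·n = (69.77, -17.80). Then |GP| = |P − G| = 72.01.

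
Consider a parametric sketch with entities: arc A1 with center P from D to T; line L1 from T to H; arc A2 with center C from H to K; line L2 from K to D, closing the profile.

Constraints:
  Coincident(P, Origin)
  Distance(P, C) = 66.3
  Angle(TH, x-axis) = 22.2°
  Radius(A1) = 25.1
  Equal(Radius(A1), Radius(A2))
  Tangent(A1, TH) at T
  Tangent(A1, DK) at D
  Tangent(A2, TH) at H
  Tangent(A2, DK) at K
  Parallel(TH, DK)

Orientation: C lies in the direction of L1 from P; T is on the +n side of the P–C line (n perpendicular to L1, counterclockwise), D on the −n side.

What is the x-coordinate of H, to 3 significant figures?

51.9

The slot axis is L1's direction at 22.2°, so u = (cos 22.2°, sin 22.2°) = (0.926, 0.378) and n = (−sin 22.2°, cos 22.2°) = (-0.378, 0.926). P is at the origin and C lies 66.3 along u from P, so C = 66.3·u = (61.4, 25.1). Tangency of A1 to both parallel lines with radius 25.1 puts T and D at P ± 25.1·n: T = (-9.48, 23.2), D = (9.48, -23.2). Equal radii place H and K the same way about C: H = C + 25.1·n = (51.9, 48.3), K = C − 25.1·n = (70.9, 1.81). So H.x = 51.9.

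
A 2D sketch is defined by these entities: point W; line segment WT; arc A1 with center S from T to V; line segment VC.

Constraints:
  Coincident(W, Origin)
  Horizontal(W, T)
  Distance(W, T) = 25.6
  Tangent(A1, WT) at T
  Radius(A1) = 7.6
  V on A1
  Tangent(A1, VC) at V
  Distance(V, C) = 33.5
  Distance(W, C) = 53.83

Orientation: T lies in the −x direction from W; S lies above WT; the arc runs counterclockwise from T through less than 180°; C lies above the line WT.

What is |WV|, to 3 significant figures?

22.1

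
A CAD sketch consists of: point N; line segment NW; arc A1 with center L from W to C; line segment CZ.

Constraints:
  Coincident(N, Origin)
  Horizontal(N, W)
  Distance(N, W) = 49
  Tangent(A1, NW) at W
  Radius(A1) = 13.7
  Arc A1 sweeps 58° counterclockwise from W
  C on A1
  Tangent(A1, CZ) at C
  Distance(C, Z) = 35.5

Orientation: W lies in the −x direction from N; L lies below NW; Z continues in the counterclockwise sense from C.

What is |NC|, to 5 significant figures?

60.959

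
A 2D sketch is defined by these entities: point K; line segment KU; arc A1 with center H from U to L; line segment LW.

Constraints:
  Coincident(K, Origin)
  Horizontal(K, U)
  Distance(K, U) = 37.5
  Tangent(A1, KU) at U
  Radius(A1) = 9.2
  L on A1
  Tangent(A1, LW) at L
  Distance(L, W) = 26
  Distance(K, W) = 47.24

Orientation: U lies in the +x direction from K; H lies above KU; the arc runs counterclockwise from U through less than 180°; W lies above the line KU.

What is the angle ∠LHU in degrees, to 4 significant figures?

123.8°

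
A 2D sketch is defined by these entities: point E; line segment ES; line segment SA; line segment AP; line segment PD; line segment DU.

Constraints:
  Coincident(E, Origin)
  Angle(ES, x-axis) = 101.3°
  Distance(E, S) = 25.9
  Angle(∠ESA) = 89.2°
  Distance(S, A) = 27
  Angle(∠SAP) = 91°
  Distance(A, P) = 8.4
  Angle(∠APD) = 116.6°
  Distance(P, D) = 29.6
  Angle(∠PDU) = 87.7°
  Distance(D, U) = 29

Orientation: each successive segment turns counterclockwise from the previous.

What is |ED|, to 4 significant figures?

3.825

E is at the origin; ES runs at 101.3° with length 25.9, so S = (-5.075, 25.40). ∠ESA = 89.2° gives SA at -167.9° from the x-axis; with |SA| = 27.0, A = (-31.48, 19.74). ∠SAP = 91.0° gives AP at -78.90° from the x-axis; with |AP| = 8.4, P = (-29.86, 11.50). ∠APD = 116.6° gives PD at -15.50° from the x-axis; with |PD| = 29.6, D = (-1.335, 3.585). Then |ED| = |D − E| = 3.825.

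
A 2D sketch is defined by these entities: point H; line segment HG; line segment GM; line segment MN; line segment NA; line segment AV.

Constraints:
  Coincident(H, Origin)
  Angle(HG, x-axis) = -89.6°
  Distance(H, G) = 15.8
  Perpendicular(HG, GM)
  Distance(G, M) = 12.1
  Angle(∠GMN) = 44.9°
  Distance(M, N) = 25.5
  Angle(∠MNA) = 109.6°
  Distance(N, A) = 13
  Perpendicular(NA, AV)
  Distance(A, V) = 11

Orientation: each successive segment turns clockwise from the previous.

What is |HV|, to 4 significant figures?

18.59

H is at the origin; HG runs at -89.6° with length 15.8, so G = (0.1103, -15.80). The perpendicularity gives GM at right angles to HG, so GM runs at -179.6°; with |GM| = 12.1, M = (-11.99, -15.88). ∠GMN = 44.9° gives MN at 45.30° from the x-axis; with |MN| = 25.5, N = (5.947, 2.241). ∠MNA = 109.6° gives NA at -25.10° from the x-axis; with |NA| = 13.0, A = (17.72, -3.273). The perpendicularity gives AV at right angles to NA, so AV runs at -115.1°; with |AV| = 11.0, V = (13.05, -13.23). Then |HV| = |V − H| = 18.59.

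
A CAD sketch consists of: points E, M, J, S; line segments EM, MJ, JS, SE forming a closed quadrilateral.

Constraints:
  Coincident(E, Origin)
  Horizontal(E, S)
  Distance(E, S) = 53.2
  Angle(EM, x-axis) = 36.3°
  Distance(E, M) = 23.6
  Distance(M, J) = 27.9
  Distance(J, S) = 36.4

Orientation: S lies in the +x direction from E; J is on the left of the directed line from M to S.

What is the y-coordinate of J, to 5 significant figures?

33.495

Checks: |MJ| = 27.90 ✓; |JS| = 36.40 ✓.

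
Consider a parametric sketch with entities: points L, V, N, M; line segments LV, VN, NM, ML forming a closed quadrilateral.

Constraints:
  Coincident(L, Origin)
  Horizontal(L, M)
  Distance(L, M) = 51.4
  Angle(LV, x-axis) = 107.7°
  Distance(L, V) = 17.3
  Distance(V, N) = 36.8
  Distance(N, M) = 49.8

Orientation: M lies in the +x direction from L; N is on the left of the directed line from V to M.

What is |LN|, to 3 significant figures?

46.4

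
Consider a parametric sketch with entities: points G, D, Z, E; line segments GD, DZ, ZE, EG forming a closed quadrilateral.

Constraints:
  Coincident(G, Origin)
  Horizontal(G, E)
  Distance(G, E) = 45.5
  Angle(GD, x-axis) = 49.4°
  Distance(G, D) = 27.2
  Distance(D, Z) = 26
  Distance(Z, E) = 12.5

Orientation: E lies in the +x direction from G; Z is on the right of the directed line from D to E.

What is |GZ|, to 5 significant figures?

33.007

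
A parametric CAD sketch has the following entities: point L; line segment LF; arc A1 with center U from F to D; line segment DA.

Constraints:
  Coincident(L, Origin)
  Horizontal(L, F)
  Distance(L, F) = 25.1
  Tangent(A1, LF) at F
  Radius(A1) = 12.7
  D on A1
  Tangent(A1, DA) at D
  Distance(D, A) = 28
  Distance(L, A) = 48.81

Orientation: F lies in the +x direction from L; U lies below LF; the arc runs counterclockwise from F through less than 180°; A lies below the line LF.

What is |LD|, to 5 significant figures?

21.428

L is at the origin; LF is horizontal with |LF| = 25.1 and F on the +x side, so F = (25.100, 0.0000). Tangency of A1 to LF means the radius UF is perpendicular to LF, so U = F + (0, -12.7) = (25.100, -12.700). Since UD ⟂ DA (tangency), |UA| = √(12.7² + 28.0²) = 30.746 regardless of where D sits on A1. So A lies on both circle(L, 48.81) and circle(U, 30.746); the below-LF intersection is A = (22.466, -43.333). D is the foot of the tangent from A: D = (13.127, -16.936).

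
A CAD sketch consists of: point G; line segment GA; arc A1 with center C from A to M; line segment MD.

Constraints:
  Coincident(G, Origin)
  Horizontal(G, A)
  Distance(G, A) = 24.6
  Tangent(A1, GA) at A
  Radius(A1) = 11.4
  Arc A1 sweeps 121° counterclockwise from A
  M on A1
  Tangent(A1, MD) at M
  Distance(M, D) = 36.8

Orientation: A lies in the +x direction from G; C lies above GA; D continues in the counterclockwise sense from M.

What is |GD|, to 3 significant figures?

51.2

On A1, A sits at bearing -90° from C; a 121° counterclockwise sweep puts M at bearing 31°, so M = C + 11.4·(cos 31°, sin 31°) = (34.4, 17.3). A1 meets MD tangentially, so CM is at right angles to MD, so MD runs along (−sin 31°, cos 31°); with |MD| = 36.8, D = (15.4, 48.8). Then |GD| = |D − G| = 51.2.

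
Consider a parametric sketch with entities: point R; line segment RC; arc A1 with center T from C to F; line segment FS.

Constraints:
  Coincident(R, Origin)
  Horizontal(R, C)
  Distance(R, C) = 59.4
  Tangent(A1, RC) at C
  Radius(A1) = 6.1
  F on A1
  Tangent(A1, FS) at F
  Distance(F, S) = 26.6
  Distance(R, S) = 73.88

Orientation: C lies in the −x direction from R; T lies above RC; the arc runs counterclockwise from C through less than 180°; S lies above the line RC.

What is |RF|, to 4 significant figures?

54.73

R is at the origin; R and C share the same y with |RC| = 59.4 and C on the −x side, so C = (-59.40, 0.000). The tangent condition forces TC to be normal to RC, so T = C + (0, 6.1) = (-59.40, 6.100). Since TF ⟂ FS (tangency), |TS| = √(6.1² + 26.6²) = 27.29 regardless of where F sits on A1. So S lies on both circle(R, 73.88) and circle(T, 27.29); the above-RC intersection is S = (-66.35, 32.49). F is the foot of the tangent from S: F = (-54.00, 8.933).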